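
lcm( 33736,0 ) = 0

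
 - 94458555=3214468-97673023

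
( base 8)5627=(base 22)62j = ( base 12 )1873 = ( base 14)111D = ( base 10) 2967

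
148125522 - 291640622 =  -143515100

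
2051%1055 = 996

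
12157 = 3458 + 8699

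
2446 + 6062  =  8508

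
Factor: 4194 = 2^1*3^2*233^1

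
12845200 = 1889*6800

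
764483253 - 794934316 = -30451063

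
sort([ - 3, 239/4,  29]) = [- 3, 29, 239/4] 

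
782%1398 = 782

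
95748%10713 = 10044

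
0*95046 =0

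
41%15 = 11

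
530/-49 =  -11 + 9/49 =- 10.82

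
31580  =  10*3158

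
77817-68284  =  9533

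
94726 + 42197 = 136923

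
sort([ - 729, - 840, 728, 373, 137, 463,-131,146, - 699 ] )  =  [ - 840,-729, -699,-131,137, 146,373,463,728]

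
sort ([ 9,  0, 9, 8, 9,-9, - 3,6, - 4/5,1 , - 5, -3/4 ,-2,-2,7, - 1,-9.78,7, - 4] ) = [-9.78,-9,-5, - 4, - 3,-2,-2,-1, -4/5, -3/4, 0,1, 6,7,7, 8,9, 9,9 ]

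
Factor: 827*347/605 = 286969/605  =  5^(-1)*11^(-2)*347^1*827^1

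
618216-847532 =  - 229316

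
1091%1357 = 1091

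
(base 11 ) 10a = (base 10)131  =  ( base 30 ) 4B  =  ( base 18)75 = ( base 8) 203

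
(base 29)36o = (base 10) 2721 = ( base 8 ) 5241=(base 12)16a9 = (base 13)1314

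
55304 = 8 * 6913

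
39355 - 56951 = - 17596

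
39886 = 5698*7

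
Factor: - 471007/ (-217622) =2^ (-1 )*233^( - 1 ) * 467^ ( - 1 )* 471007^1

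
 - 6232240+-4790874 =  - 11023114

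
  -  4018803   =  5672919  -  9691722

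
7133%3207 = 719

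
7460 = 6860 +600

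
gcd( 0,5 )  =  5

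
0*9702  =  0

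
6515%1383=983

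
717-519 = 198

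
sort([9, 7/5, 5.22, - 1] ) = [ - 1,  7/5,5.22, 9]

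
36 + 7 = 43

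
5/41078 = 5/41078= 0.00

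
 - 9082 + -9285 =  - 18367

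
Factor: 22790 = 2^1  *5^1*43^1*53^1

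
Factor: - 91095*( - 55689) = 3^2*5^1*19^1*977^1*6073^1  =  5072989455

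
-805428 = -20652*39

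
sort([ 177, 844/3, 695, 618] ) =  [177, 844/3, 618,695 ]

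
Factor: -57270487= - 37^1*47^1 * 32933^1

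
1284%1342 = 1284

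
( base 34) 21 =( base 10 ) 69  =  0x45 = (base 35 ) 1Y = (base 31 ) 27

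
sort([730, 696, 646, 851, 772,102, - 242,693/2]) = [ - 242,102,693/2, 646, 696,730, 772, 851]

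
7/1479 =7/1479=0.00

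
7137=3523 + 3614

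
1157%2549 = 1157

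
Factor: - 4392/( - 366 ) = 12 = 2^2 * 3^1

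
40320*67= 2701440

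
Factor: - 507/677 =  - 3^1*13^2 * 677^( - 1 ) 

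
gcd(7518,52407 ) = 3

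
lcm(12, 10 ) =60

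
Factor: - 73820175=-3^1*5^2*11^1 * 13^1 * 6883^1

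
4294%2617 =1677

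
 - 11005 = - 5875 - 5130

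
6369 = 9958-3589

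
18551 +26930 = 45481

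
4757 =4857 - 100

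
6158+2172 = 8330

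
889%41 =28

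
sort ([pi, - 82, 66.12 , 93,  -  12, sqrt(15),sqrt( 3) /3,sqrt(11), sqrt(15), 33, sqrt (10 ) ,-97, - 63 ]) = [ - 97, - 82 , - 63,  -  12, sqrt( 3)/3,  pi,sqrt ( 10), sqrt( 11), sqrt(15), sqrt(15), 33, 66.12, 93 ] 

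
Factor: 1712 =2^4*107^1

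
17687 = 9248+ 8439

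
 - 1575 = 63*( - 25 ) 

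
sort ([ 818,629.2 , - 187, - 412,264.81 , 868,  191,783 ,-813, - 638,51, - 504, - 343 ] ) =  [ - 813, - 638, - 504, - 412,-343, - 187, 51,  191,  264.81,629.2,783,818,868] 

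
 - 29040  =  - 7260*4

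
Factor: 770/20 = 2^( - 1)* 7^1*11^1 = 77/2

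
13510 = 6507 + 7003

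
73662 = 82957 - 9295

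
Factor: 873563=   19^1*23^1*1999^1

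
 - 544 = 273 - 817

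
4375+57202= 61577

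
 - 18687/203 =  - 93 + 192/203  =  - 92.05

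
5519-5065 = 454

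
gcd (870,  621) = 3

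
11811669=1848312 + 9963357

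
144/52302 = 24/8717 = 0.00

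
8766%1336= 750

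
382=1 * 382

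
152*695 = 105640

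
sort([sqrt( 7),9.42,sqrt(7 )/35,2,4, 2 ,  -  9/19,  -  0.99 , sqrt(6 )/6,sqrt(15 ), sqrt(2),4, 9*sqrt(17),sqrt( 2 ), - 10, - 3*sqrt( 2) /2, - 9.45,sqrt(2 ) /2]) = [ - 10, - 9.45, - 3*sqrt (2)/2, - 0.99, - 9/19, sqrt(7 ) /35,sqrt(6)/6,sqrt(2)/2, sqrt( 2),sqrt( 2 ), 2, 2,sqrt ( 7),  sqrt(15), 4, 4,9.42,9*sqrt( 17)]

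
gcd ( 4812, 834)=6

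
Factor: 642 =2^1 * 3^1*107^1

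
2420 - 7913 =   -  5493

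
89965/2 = 44982 + 1/2 = 44982.50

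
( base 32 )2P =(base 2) 1011001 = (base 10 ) 89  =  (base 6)225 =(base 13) 6b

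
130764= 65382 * 2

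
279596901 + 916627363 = 1196224264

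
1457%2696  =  1457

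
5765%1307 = 537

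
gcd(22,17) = 1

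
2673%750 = 423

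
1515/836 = 1+ 679/836 = 1.81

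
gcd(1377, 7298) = 1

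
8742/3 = 2914 = 2914.00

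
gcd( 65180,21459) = 1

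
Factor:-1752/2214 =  - 292/369 = - 2^2*3^ (-2 )*41^(  -  1) * 73^1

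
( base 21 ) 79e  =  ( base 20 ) 84A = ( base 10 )3290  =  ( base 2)110011011010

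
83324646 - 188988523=-105663877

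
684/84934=342/42467  =  0.01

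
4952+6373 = 11325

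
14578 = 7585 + 6993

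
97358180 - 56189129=41169051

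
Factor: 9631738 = 2^1*1451^1*3319^1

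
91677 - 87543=4134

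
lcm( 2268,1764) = 15876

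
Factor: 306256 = 2^4 * 19141^1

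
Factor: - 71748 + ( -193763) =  - 265511^1 = - 265511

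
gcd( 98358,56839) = 1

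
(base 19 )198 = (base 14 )2A8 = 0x21C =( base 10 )540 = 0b1000011100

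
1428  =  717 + 711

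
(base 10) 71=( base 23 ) 32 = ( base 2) 1000111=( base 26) 2j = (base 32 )27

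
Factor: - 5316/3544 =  - 3/2 = - 2^( - 1) *3^1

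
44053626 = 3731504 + 40322122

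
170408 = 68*2506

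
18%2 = 0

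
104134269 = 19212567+84921702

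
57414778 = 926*62003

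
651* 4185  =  2724435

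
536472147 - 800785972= - 264313825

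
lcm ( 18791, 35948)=826804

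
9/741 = 3/247= 0.01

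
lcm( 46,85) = 3910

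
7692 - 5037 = 2655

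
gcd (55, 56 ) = 1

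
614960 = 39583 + 575377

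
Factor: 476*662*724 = 228141088 = 2^5 * 7^1*17^1*181^1*331^1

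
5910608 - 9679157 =  -  3768549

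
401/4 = 401/4 = 100.25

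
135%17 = 16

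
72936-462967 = - 390031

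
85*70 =5950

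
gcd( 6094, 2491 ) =1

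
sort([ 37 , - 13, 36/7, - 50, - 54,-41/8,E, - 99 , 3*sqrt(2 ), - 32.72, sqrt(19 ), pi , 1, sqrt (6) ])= [ - 99, - 54,- 50, - 32.72, - 13,-41/8,1, sqrt(6),E,pi,  3*sqrt ( 2 ), sqrt(  19), 36/7,37]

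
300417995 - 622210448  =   - 321792453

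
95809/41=95809/41 = 2336.80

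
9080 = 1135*8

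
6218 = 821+5397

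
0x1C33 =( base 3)100220101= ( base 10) 7219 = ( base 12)4217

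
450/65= 90/13 = 6.92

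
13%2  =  1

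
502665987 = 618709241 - 116043254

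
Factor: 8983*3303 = 3^2*13^1*367^1*691^1 = 29670849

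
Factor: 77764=2^2*19441^1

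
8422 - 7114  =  1308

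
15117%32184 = 15117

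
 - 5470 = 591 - 6061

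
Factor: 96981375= 3^1*5^3*258617^1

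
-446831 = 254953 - 701784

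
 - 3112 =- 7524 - -4412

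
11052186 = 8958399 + 2093787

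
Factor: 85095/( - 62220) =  - 2^( - 2)*3^1*17^( - 1)*31^1 = - 93/68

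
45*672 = 30240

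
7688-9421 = -1733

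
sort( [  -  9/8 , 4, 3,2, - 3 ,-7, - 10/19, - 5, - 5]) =[- 7, - 5, - 5, - 3, - 9/8, - 10/19, 2, 3, 4 ]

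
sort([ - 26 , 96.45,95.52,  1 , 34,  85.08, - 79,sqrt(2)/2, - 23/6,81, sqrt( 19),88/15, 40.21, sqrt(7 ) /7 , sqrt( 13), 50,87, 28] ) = [ - 79, - 26,-23/6, sqrt (7)/7, sqrt (2)/2, 1 , sqrt( 13),sqrt (19),88/15, 28, 34,  40.21,50, 81,85.08, 87 , 95.52, 96.45 ]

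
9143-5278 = 3865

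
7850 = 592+7258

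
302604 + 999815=1302419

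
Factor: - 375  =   - 3^1*5^3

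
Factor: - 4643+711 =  - 3932 = - 2^2*983^1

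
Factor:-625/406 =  - 2^ ( - 1)*5^4*7^ ( - 1 )*29^(-1 ) 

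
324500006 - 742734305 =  - 418234299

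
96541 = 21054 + 75487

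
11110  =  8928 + 2182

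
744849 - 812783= - 67934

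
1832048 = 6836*268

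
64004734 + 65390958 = 129395692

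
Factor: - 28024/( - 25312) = 2^( -2 ) * 7^( - 1 ) * 31^1 = 31/28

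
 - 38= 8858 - 8896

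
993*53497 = 53122521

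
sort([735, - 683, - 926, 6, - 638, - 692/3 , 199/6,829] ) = [ - 926,-683,- 638, - 692/3,6, 199/6 , 735,829] 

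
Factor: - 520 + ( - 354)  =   -874 = - 2^1*19^1*23^1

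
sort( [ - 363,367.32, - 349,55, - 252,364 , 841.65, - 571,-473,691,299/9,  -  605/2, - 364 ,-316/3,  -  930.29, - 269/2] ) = [ - 930.29, - 571, -473, - 364, - 363, - 349 ,  -  605/2,-252, - 269/2, - 316/3,299/9,55,364, 367.32,691,841.65 ]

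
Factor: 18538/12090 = 23/15 =3^( - 1)*5^( - 1 )*23^1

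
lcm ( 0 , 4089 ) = 0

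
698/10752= 349/5376 = 0.06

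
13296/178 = 6648/89 =74.70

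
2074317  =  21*98777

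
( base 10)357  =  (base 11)2a5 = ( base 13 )216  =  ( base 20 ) hh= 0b101100101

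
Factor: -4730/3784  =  -2^( - 2 )*5^1 =- 5/4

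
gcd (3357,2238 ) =1119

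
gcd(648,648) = 648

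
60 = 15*4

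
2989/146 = 20 + 69/146 = 20.47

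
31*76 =2356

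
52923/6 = 17641/2 = 8820.50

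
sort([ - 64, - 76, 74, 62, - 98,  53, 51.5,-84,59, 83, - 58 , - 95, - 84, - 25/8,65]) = [ - 98,-95, - 84, - 84, - 76, - 64,  -  58, - 25/8, 51.5, 53 , 59, 62,65,74, 83 ]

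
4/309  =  4/309=0.01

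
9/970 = 9/970 = 0.01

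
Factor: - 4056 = -2^3*3^1*13^2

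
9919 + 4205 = 14124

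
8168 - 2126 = 6042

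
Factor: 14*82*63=72324 = 2^2*3^2* 7^2 * 41^1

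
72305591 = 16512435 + 55793156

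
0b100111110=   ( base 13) 1b6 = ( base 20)FI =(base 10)318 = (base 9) 383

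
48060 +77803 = 125863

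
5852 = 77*76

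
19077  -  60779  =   - 41702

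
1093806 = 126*8681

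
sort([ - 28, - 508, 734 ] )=[ - 508,-28, 734]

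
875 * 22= 19250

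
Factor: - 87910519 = - 17^1*41^1*126127^1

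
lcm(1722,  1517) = 63714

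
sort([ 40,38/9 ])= [ 38/9, 40] 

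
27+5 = 32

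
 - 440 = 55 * ( - 8 )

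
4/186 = 2/93  =  0.02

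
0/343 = 0 = 0.00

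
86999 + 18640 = 105639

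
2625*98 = 257250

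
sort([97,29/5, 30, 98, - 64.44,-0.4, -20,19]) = [ - 64.44, - 20,  -  0.4, 29/5, 19, 30,97, 98] 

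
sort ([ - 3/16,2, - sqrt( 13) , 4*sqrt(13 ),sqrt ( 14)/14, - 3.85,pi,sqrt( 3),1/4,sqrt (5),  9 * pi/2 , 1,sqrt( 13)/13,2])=[  -  3.85,-sqrt ( 13 ) , - 3/16,1/4,sqrt(14 ) /14,sqrt ( 13 )/13, 1,sqrt (3), 2,2,sqrt( 5 ),pi,9*pi/2,4*sqrt ( 13)]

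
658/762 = 329/381= 0.86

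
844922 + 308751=1153673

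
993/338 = 993/338 = 2.94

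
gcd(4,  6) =2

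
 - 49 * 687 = -33663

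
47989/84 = 47989/84 = 571.30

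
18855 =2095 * 9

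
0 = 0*844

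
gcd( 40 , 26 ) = 2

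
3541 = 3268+273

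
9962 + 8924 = 18886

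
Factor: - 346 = -2^1*173^1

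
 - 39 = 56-95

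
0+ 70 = 70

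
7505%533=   43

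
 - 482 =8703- 9185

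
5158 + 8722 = 13880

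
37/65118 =37/65118 = 0.00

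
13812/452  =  30 + 63/113= 30.56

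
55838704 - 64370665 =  - 8531961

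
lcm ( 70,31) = 2170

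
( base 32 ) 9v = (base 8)477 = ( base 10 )319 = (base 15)164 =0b100111111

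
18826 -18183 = 643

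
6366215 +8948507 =15314722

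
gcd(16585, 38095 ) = 5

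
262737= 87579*3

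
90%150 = 90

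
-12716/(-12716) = 1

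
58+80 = 138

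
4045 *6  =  24270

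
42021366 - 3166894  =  38854472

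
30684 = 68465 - 37781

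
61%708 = 61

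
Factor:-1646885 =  - 5^1*227^1*1451^1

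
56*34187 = 1914472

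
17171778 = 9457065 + 7714713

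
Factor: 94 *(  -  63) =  - 5922 = - 2^1*3^2*7^1*47^1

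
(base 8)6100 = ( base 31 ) 385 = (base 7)12100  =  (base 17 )ae8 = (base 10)3136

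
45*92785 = 4175325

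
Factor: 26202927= 3^1*199^1*43891^1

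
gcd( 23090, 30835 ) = 5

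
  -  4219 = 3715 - 7934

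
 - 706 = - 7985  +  7279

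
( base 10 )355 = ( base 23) fa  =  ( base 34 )af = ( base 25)E5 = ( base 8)543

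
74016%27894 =18228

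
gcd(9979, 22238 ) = 1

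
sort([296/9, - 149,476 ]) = [ - 149, 296/9,476 ] 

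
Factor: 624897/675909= 49/53 = 7^2* 53^( - 1)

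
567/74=7 + 49/74 = 7.66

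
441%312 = 129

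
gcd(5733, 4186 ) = 91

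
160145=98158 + 61987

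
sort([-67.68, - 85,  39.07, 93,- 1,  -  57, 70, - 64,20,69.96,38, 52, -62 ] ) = [-85, - 67.68,  -  64,-62,-57, - 1, 20, 38,  39.07,52,69.96,70,  93] 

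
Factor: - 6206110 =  - 2^1*5^1*71^1*8741^1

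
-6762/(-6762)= 1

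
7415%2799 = 1817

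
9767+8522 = 18289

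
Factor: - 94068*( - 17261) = 1623707748 = 2^2*3^3*13^1 * 41^1 * 67^1 * 421^1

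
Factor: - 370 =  - 2^1*5^1*37^1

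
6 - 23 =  - 17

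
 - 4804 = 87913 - 92717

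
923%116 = 111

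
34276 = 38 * 902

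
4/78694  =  2/39347 = 0.00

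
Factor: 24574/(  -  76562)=-11^1*1117^1*38281^(-1)=-12287/38281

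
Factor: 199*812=2^2*7^1*29^1*199^1= 161588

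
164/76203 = 164/76203 = 0.00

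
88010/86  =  44005/43= 1023.37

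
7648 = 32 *239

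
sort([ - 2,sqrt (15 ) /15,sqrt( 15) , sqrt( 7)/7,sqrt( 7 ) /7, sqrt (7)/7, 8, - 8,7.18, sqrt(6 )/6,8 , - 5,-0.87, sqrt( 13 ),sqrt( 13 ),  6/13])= [ - 8, - 5 , - 2, - 0.87,sqrt( 15)/15,sqrt( 7 )/7,sqrt(7 )/7 , sqrt( 7 )/7, sqrt (6 ) /6,  6/13, sqrt(13), sqrt( 13),sqrt( 15 ),  7.18,8,8] 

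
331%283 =48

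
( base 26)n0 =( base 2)1001010110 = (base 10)598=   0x256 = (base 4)21112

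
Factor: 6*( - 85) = -2^1*3^1*5^1 * 17^1 = -  510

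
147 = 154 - 7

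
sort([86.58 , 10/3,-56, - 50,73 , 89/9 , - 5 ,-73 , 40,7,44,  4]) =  [ - 73, - 56, - 50 , - 5,10/3 , 4, 7,89/9, 40, 44 , 73,86.58]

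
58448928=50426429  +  8022499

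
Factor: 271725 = 3^1*5^2*3623^1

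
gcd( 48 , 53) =1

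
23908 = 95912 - 72004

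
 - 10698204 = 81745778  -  92443982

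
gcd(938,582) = 2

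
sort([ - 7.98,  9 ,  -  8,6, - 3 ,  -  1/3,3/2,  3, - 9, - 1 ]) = [  -  9, - 8 , - 7.98,-3, - 1,  -  1/3, 3/2,3,6,9 ]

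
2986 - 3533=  - 547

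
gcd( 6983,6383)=1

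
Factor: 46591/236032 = 2^(-9)*461^(-1 )*46591^1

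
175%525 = 175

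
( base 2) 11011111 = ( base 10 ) 223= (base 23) 9G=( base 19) be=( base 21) ad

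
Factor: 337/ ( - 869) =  - 11^( - 1)*79^( - 1)*337^1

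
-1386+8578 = 7192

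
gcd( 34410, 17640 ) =30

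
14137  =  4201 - -9936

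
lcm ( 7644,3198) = 313404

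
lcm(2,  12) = 12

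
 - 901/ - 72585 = 901/72585 =0.01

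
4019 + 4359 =8378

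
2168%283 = 187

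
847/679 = 1+24/97=1.25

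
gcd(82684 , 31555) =1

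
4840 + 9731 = 14571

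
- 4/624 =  - 1/156 = - 0.01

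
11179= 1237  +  9942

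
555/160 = 111/32 = 3.47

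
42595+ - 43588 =-993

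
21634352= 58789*368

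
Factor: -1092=- 2^2*3^1 * 7^1 * 13^1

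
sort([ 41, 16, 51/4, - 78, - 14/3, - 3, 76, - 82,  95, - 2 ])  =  [ - 82, - 78, - 14/3,-3, - 2, 51/4,  16, 41, 76, 95]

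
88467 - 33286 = 55181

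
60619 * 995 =60315905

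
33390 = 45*742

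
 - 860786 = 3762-864548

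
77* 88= 6776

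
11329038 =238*47601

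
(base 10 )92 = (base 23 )40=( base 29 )35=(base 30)32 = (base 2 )1011100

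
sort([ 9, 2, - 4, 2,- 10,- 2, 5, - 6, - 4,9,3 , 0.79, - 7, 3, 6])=[  -  10, - 7, - 6, - 4, - 4, - 2,0.79, 2, 2,  3, 3, 5, 6,9, 9] 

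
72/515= 72/515  =  0.14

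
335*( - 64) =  - 21440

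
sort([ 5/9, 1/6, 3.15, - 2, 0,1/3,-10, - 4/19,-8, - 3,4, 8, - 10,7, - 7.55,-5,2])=[ - 10,-10, - 8, - 7.55, - 5, - 3, - 2, - 4/19,0,  1/6, 1/3, 5/9, 2,3.15, 4,7, 8]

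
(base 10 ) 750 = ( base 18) 25c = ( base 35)LF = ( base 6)3250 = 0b1011101110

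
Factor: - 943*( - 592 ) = 558256=2^4*23^1 * 37^1 * 41^1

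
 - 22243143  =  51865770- 74108913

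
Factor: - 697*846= - 2^1 * 3^2* 17^1 *41^1*47^1 = - 589662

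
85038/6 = 14173 = 14173.00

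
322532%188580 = 133952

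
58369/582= 100 + 169/582= 100.29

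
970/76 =485/38 = 12.76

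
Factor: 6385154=2^1*3192577^1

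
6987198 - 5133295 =1853903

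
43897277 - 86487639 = -42590362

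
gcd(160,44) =4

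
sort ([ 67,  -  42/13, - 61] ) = [-61, - 42/13, 67]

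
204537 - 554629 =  - 350092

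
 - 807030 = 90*(  -  8967 ) 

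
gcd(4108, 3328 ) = 52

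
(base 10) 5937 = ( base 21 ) D9F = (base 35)4tm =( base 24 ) a79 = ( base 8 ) 13461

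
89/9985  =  89/9985 = 0.01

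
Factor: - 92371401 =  - 3^3 * 41^1*83443^1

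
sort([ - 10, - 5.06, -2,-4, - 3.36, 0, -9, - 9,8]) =[ - 10,  -  9,-9, - 5.06,-4, - 3.36,-2 , 0, 8]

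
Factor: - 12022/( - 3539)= 2^1*3539^( - 1 )*6011^1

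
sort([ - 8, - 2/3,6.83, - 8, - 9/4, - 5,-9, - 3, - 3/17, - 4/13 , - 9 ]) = [ - 9, - 9, - 8, - 8, -5, - 3,-9/4, -2/3  , - 4/13 , - 3/17, 6.83 ]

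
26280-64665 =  - 38385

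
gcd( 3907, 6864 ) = 1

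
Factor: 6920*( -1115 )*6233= - 48092581400 = - 2^3*5^2* 23^1*173^1 *223^1* 271^1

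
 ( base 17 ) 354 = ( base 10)956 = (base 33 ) SW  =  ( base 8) 1674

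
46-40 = 6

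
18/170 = 9/85 = 0.11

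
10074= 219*46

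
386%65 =61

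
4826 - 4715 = 111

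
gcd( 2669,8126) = 17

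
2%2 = 0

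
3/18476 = 3/18476 = 0.00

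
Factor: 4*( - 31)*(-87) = 2^2*3^1*29^1*31^1 = 10788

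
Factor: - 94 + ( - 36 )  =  - 2^1*5^1*13^1 =-  130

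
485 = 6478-5993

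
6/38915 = 6/38915 = 0.00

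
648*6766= 4384368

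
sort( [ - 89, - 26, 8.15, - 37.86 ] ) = [ - 89, - 37.86 , - 26,8.15 ]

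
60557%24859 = 10839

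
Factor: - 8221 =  - 8221^1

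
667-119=548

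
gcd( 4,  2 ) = 2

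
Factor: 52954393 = 883^1  *  59971^1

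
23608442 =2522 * 9361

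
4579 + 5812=10391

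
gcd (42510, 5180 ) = 10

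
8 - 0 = 8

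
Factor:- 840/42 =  - 2^2*5^1= - 20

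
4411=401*11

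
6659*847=5640173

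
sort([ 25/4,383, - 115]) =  [ - 115  ,  25/4, 383] 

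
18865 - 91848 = -72983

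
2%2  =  0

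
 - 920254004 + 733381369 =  - 186872635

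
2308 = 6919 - 4611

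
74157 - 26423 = 47734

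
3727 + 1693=5420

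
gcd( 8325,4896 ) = 9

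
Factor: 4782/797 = 2^1*3^1 = 6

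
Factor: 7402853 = 79^1 * 83^1*1129^1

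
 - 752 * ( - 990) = 744480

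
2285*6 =13710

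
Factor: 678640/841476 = 2^2*3^( -1 ) * 5^1*17^1 *499^1*70123^( - 1 )=   169660/210369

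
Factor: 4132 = 2^2*1033^1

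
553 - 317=236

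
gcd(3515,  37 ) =37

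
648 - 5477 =  -  4829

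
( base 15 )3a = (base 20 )2F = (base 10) 55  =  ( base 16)37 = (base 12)47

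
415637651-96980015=318657636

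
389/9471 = 389/9471=0.04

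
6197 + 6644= 12841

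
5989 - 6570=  - 581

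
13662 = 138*99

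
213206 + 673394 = 886600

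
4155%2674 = 1481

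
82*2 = 164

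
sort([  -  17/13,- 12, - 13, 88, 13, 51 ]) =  [ - 13, - 12, - 17/13,13, 51 , 88]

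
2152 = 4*538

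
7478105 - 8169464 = -691359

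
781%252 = 25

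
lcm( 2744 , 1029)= 8232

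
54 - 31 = 23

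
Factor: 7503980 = 2^2*5^1*11^1*23^1*1483^1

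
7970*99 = 789030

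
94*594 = 55836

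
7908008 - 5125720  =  2782288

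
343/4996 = 343/4996= 0.07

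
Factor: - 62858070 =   -  2^1 *3^2 * 5^1*11^1*63493^1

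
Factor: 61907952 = 2^4*3^1*1289749^1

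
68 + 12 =80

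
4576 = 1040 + 3536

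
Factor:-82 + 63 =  - 19 = - 19^1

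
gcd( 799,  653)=1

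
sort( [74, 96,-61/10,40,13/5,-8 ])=[-8, - 61/10 , 13/5, 40, 74, 96]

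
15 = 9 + 6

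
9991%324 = 271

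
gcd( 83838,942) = 942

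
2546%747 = 305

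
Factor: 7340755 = 5^1 * 193^1*7607^1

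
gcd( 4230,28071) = 9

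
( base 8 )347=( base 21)B0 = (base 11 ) 1A0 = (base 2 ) 11100111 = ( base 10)231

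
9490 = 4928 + 4562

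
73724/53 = 73724/53= 1391.02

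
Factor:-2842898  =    -  2^1 *1421449^1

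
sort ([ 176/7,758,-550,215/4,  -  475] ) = [ -550, - 475, 176/7,215/4,758]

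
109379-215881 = -106502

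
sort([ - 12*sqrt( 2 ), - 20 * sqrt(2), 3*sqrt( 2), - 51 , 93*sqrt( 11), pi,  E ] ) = [ - 51, - 20*sqrt( 2),- 12*sqrt( 2), E, pi , 3*sqrt( 2), 93 * sqrt( 11) ] 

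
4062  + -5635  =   - 1573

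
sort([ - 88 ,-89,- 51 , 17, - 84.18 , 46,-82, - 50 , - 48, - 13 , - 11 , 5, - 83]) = [-89,- 88, - 84.18, - 83, - 82, - 51, - 50, - 48 ,-13,-11 , 5, 17,46]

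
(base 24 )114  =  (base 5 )4404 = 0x25c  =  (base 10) 604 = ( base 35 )h9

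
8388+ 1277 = 9665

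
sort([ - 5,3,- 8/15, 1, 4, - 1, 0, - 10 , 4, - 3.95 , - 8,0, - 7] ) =[ - 10, - 8, - 7, - 5, -3.95, - 1, - 8/15, 0, 0,1,3, 4 , 4] 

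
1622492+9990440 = 11612932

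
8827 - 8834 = - 7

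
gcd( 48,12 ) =12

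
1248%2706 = 1248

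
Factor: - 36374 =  - 2^1*13^1*1399^1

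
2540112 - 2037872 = 502240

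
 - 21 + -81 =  - 102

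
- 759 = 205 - 964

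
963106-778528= 184578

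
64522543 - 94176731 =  - 29654188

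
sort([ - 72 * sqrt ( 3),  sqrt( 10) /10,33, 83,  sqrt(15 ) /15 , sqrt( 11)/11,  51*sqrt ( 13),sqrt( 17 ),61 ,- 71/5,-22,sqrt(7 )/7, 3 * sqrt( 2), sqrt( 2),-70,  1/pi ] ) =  [ - 72 * sqrt( 3), -70, - 22,-71/5,sqrt(15) /15, sqrt( 11) /11,sqrt(10)/10,1/pi,sqrt(7) /7, sqrt(2 ),sqrt(17),3 * sqrt(2),33,61,83,51 * sqrt( 13) ] 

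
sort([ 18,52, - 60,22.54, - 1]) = [  -  60 ,-1,18, 22.54,52] 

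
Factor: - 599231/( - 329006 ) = 2^(  -  1)*164503^( - 1 )* 599231^1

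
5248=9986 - 4738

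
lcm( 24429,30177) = 513009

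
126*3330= 419580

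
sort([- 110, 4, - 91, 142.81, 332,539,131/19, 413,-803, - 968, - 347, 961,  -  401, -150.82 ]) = [ - 968,- 803 , - 401,-347,-150.82 , - 110,-91, 4, 131/19 , 142.81, 332 , 413,539,961]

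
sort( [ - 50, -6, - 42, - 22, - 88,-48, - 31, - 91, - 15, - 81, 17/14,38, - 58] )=[-91, - 88, - 81, -58,  -  50, - 48, - 42, - 31,  -  22,-15, - 6, 17/14, 38]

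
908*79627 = 72301316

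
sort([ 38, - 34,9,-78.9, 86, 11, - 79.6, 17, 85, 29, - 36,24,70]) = [-79.6,-78.9, - 36,-34,  9, 11,17, 24,29,  38, 70, 85,86] 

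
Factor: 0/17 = 0 = 0^1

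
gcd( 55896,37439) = 1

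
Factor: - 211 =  - 211^1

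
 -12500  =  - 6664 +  - 5836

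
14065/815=2813/163 = 17.26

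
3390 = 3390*1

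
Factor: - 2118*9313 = - 2^1*3^1*67^1*139^1*353^1 = - 19724934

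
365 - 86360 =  -85995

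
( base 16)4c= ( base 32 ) 2c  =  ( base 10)76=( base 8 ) 114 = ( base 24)34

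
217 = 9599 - 9382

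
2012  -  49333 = -47321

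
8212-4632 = 3580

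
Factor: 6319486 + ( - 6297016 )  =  2^1*3^1*5^1*7^1*107^1 = 22470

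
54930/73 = 752 + 34/73  =  752.47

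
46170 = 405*114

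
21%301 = 21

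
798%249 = 51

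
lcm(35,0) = 0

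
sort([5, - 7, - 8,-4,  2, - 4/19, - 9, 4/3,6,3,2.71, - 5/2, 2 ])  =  [ - 9, - 8, - 7,  -  4, - 5/2, - 4/19, 4/3, 2, 2,2.71, 3, 5,6 ]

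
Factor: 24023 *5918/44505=2^1*3^ ( - 2) * 5^( - 1)*11^1*23^( - 1)*43^(-1 )*269^1*24023^1 = 142168114/44505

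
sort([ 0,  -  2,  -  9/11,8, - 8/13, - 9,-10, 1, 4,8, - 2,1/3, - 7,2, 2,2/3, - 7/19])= [ - 10, - 9, - 7, - 2,-2, - 9/11 , - 8/13, - 7/19, 0,1/3, 2/3, 1, 2, 2, 4, 8, 8 ]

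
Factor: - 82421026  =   - 2^1*643^1  *  64091^1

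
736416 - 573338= 163078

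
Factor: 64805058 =2^1*3^2 * 61^1*59021^1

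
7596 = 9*844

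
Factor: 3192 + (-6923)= - 7^1 *13^1* 41^1 = - 3731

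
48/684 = 4/57  =  0.07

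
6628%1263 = 313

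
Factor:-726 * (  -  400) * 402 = 2^6 * 3^2*5^2*11^2* 67^1  =  116740800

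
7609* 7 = 53263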